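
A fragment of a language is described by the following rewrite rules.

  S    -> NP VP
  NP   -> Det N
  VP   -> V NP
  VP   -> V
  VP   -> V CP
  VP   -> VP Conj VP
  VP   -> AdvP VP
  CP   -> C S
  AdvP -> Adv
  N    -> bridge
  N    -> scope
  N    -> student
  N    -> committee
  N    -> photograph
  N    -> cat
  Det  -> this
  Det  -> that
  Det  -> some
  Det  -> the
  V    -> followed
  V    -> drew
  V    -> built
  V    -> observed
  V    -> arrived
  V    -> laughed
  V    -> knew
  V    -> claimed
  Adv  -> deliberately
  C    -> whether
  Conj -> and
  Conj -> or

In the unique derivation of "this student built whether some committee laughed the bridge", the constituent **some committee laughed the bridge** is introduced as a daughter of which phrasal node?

CP

[S [NP [Det this] [N student]] [VP [V built] [CP [C whether] [S [NP [Det some] [N committee]] [VP [V laughed] [NP [Det the] [N bridge]]]]]]]
The span 'some committee laughed the bridge' is the S node built by S → NP VP.
Its mother is the CP built by CP → C S.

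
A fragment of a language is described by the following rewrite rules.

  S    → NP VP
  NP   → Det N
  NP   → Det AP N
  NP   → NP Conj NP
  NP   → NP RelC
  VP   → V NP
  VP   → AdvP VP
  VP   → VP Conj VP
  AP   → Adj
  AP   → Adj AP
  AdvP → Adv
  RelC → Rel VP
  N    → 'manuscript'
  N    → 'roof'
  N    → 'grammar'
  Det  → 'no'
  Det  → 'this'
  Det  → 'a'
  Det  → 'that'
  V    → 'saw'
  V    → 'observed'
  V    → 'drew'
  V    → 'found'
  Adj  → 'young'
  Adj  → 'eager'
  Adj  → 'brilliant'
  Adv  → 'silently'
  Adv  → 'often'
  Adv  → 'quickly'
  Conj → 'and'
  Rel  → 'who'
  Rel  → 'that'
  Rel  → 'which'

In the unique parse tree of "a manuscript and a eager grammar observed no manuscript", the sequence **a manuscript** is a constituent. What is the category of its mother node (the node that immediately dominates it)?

NP

[S [NP [NP [Det a] [N manuscript]] [Conj and] [NP [Det a] [AP [Adj eager]] [N grammar]]] [VP [V observed] [NP [Det no] [N manuscript]]]]
The span 'a manuscript' is the NP node built by NP → Det N.
Its mother is the NP built by NP → NP Conj NP.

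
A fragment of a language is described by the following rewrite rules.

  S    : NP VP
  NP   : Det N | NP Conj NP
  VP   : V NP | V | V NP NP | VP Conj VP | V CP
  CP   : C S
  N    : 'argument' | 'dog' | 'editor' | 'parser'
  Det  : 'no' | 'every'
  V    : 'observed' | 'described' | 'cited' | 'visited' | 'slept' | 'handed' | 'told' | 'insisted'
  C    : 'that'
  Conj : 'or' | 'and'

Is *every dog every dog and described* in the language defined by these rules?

For S → NP VP, the only prefix that parses as NP is 'every dog', but the remainder 'every dog and described' is not a VP under these rules.

Ungrammatical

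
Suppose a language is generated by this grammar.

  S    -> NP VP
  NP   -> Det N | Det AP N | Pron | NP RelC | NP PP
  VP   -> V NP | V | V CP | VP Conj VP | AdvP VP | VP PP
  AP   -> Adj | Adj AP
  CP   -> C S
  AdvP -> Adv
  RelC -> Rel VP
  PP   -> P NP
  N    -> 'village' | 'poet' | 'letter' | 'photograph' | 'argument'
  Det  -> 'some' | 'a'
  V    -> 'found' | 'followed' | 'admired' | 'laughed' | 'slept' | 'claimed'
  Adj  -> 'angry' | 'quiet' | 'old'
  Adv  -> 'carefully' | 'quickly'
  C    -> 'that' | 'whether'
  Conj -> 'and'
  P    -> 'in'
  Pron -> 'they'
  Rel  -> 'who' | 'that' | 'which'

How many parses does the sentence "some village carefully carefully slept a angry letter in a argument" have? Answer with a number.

Two of the 4 distinct bracketings:
[S [NP [Det some] [N village]] [VP [AdvP [Adv carefully]] [VP [AdvP [Adv carefully]] [VP [V slept] [NP [NP [Det a] [AP [Adj angry]] [N letter]] [PP [P in] [NP [Det a] [N argument]]]]]]]]
[S [NP [Det some] [N village]] [VP [AdvP [Adv carefully]] [VP [AdvP [Adv carefully]] [VP [VP [V slept] [NP [Det a] [AP [Adj angry]] [N letter]]] [PP [P in] [NP [Det a] [N argument]]]]]]]
The difference turns on whether NP → NP PP is used at the relevant span, versus an alternative expansion of NP.

4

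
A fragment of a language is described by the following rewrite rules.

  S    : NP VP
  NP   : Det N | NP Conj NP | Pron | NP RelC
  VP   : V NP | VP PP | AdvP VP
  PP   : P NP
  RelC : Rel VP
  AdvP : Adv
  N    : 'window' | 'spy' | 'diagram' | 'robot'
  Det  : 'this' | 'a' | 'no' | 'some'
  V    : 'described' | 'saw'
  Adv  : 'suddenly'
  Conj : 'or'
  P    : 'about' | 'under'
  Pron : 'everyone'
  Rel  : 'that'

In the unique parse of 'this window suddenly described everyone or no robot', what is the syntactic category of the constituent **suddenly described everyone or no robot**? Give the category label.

VP

S
  NP
    Det: this
    N: window
  VP
    AdvP
      Adv: suddenly
    VP
      V: described
      NP
        NP
          Pron: everyone
        Conj: or
        NP
          Det: no
          N: robot
The span 'suddenly described everyone or no robot' is the VP node built by VP → AdvP VP.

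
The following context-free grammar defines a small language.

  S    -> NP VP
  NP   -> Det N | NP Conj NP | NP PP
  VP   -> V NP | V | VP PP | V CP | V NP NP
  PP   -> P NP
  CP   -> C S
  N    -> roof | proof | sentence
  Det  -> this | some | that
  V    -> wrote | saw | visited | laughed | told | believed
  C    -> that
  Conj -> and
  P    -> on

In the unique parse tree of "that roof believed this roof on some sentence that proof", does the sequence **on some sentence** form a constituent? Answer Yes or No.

[S [NP [Det that] [N roof]] [VP [V believed] [NP [NP [Det this] [N roof]] [PP [P on] [NP [Det some] [N sentence]]]] [NP [Det that] [N proof]]]]
The words 'on some sentence' are exhaustively dominated by a single PP node (built by PP → P NP), so they form a constituent.

Yes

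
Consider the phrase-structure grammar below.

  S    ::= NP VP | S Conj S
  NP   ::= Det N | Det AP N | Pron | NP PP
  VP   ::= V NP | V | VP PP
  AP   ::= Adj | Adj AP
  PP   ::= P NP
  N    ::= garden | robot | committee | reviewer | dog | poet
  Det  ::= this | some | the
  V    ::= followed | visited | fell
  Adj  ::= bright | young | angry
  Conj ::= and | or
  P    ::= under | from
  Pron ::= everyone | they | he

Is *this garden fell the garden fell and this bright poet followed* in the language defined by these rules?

Ungrammatical

For S → NP VP, the only prefix that parses as NP is 'this garden', but the remainder 'fell the garden fell and this bright poet followed' is not a VP under these rules. The alternative S rule S → S Conj S likewise has no satisfying split.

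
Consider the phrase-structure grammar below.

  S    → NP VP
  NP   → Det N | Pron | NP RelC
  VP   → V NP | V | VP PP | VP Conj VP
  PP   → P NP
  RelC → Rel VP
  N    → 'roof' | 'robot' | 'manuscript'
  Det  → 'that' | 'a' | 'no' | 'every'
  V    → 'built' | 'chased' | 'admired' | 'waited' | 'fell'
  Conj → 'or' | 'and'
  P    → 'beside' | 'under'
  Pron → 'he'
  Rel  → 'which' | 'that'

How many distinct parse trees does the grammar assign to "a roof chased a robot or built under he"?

The two bracketings:
[S [NP [Det a] [N roof]] [VP [VP [VP [V chased] [NP [Det a] [N robot]]] [Conj or] [VP [V built]]] [PP [P under] [NP [Pron he]]]]]
[S [NP [Det a] [N roof]] [VP [VP [V chased] [NP [Det a] [N robot]]] [Conj or] [VP [VP [V built]] [PP [P under] [NP [Pron he]]]]]]
The trees differ in how a recursive rule is bracketed over the same span.

2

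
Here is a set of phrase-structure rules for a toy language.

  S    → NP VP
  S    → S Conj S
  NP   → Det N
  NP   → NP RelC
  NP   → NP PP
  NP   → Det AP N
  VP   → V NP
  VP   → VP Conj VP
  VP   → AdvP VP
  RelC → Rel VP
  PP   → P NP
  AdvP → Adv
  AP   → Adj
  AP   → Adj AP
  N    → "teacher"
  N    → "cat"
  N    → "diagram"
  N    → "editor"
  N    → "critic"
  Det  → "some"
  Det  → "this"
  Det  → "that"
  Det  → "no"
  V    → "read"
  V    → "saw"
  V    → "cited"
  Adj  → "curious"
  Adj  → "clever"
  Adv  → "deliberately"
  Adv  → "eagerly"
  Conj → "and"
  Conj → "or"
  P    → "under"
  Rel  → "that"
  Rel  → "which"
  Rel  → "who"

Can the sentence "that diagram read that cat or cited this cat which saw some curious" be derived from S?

Ungrammatical

For S → NP VP, the only prefix that parses as NP is 'that diagram', but the remainder 'read that cat or cited this cat which saw some curious' is not a VP under these rules. The alternative S rule S → S Conj S likewise has no satisfying split.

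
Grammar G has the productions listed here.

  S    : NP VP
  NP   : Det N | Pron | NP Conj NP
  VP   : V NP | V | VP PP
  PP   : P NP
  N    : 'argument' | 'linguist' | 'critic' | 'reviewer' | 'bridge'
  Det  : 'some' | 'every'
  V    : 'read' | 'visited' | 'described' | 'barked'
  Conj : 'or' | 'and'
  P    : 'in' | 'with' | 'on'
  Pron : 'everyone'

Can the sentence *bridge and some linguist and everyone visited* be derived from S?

For S → NP VP, no prefix of the string parses as an NP.

Ungrammatical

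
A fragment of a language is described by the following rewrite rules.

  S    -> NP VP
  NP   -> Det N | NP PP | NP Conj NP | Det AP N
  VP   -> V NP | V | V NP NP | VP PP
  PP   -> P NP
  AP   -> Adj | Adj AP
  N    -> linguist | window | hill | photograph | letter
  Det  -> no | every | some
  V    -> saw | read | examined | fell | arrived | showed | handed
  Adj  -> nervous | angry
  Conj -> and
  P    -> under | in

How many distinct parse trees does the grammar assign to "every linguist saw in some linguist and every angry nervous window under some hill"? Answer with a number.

3

Two of the 3 distinct bracketings:
[S [NP [Det every] [N linguist]] [VP [VP [V saw]] [PP [P in] [NP [NP [NP [Det some] [N linguist]] [Conj and] [NP [Det every] [AP [Adj angry] [AP [Adj nervous]]] [N window]]] [PP [P under] [NP [Det some] [N hill]]]]]]]
[S [NP [Det every] [N linguist]] [VP [VP [V saw]] [PP [P in] [NP [NP [Det some] [N linguist]] [Conj and] [NP [NP [Det every] [AP [Adj angry] [AP [Adj nervous]]] [N window]] [PP [P under] [NP [Det some] [N hill]]]]]]]]
The trees differ in how a recursive rule is bracketed over the same span.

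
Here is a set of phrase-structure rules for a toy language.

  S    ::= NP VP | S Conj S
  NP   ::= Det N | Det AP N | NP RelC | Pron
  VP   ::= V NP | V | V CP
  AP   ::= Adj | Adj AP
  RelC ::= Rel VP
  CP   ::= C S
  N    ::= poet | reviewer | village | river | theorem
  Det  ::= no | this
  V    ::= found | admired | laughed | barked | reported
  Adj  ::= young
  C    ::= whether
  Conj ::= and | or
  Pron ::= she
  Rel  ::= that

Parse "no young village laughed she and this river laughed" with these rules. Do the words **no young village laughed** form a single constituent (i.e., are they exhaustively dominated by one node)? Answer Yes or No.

No

[S [S [NP [Det no] [AP [Adj young]] [N village]] [VP [V laughed] [NP [Pron she]]]] [Conj and] [S [NP [Det this] [N river]] [VP [V laughed]]]]
The smallest constituent containing 'no young village laughed' is the S spanning 'no young village laughed she'; no single node in the tree dominates exactly the given words.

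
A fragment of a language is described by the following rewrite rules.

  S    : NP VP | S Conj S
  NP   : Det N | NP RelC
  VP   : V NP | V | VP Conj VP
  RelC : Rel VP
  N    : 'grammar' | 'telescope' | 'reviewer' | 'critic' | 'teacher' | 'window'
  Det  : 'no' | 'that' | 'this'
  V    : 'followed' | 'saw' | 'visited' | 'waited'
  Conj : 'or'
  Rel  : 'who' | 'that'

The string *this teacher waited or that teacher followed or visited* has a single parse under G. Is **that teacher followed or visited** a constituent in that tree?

Yes

[S [S [NP [Det this] [N teacher]] [VP [V waited]]] [Conj or] [S [NP [Det that] [N teacher]] [VP [VP [V followed]] [Conj or] [VP [V visited]]]]]
The words 'that teacher followed or visited' are exhaustively dominated by a single S node (built by S → NP VP), so they form a constituent.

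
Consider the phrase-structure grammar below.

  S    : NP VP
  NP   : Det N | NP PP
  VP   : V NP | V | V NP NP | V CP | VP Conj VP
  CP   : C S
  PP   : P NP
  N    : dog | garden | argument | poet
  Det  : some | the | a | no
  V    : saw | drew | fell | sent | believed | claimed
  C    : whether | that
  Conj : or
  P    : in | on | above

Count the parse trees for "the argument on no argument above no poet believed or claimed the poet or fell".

Two of the 4 distinct bracketings:
[S [NP [NP [Det the] [N argument]] [PP [P on] [NP [NP [Det no] [N argument]] [PP [P above] [NP [Det no] [N poet]]]]]] [VP [VP [V believed]] [Conj or] [VP [VP [V claimed] [NP [Det the] [N poet]]] [Conj or] [VP [V fell]]]]]
[S [NP [NP [Det the] [N argument]] [PP [P on] [NP [NP [Det no] [N argument]] [PP [P above] [NP [Det no] [N poet]]]]]] [VP [VP [VP [V believed]] [Conj or] [VP [V claimed] [NP [Det the] [N poet]]]] [Conj or] [VP [V fell]]]]
The trees differ in how a recursive rule is bracketed over the same span.

4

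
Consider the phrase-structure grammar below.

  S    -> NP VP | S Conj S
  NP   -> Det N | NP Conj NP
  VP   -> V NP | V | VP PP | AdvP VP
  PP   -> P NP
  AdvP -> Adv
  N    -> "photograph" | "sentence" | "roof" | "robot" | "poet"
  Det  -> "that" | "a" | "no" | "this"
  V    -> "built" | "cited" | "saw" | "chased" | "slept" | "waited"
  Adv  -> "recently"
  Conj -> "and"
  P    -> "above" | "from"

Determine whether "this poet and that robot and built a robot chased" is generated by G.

A Conj word can never sit immediately before a V word in any string this grammar generates, so the substring 'and built' rules out a derivation.

Ungrammatical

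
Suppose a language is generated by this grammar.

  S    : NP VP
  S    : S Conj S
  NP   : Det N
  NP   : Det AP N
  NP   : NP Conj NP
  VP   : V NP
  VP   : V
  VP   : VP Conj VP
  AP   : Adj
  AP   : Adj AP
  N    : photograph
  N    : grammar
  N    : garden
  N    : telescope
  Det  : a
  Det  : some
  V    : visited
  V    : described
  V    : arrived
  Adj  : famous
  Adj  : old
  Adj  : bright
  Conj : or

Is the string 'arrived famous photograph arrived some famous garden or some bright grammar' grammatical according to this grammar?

A V word can never sit immediately before an Adj word in any string this grammar generates, so the substring 'arrived famous' rules out a derivation.

Ungrammatical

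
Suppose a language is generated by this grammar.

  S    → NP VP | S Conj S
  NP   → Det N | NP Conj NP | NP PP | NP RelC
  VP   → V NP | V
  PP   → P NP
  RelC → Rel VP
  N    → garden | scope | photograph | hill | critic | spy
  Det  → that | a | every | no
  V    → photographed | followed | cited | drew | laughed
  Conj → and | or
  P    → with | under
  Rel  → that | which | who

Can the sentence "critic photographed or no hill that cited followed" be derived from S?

For S → NP VP, no prefix of the string parses as an NP. The alternative S rule S → S Conj S likewise has no satisfying split.

Ungrammatical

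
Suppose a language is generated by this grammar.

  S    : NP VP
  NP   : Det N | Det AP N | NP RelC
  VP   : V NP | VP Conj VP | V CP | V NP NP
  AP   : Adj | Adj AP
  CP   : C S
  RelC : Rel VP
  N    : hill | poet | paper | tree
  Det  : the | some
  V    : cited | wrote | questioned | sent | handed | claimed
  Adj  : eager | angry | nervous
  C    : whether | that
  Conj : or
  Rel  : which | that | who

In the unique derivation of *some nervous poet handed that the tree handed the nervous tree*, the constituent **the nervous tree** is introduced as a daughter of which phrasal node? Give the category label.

VP

[S [NP [Det some] [AP [Adj nervous]] [N poet]] [VP [V handed] [CP [C that] [S [NP [Det the] [N tree]] [VP [V handed] [NP [Det the] [AP [Adj nervous]] [N tree]]]]]]]
The span 'the nervous tree' is the NP node built by NP → Det AP N.
Its mother is the VP built by VP → V NP.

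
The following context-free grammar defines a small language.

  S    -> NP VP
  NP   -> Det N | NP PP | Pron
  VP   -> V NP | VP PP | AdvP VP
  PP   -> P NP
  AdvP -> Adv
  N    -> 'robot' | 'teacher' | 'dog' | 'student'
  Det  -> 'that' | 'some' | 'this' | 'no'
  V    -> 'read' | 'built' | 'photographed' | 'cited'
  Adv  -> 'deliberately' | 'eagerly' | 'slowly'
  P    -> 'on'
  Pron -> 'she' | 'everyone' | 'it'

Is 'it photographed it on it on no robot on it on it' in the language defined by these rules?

Grammatical

S
  NP
    Pron: it
  VP
    V: photographed
    NP
      NP
        Pron: it
      PP
        P: on
        NP
          NP
            Pron: it
          PP
            P: on
            NP
              NP
                Det: no
                N: robot
              PP
                P: on
                NP
                  NP
                    Pron: it
                  PP
                    P: on
                    NP
                      Pron: it
Every word is introduced by a lexical rule and the phrasal rules combine the resulting categories into a single S.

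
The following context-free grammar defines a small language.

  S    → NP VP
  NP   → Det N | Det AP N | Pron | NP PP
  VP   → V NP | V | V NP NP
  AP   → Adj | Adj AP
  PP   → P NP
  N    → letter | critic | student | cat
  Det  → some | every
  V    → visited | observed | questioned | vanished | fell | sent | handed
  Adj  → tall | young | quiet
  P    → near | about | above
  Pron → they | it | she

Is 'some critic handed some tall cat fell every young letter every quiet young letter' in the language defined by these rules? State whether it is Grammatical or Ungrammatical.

For S → NP VP, the only prefix that parses as NP is 'some critic', but the remainder 'handed some tall cat fell every young letter every quiet young letter' is not a VP under these rules.

Ungrammatical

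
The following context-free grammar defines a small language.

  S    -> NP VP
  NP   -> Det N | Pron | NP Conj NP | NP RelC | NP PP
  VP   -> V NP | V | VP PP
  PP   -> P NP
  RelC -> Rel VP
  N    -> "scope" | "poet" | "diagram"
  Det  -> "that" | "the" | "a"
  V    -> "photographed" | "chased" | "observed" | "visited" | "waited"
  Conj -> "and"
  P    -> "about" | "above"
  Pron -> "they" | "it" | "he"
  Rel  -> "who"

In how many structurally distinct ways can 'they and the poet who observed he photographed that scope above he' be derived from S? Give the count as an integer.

Two of the 4 distinct bracketings:
[S [NP [NP [Pron they]] [Conj and] [NP [NP [Det the] [N poet]] [RelC [Rel who] [VP [V observed] [NP [Pron he]]]]]] [VP [V photographed] [NP [NP [Det that] [N scope]] [PP [P above] [NP [Pron he]]]]]]
[S [NP [NP [Pron they]] [Conj and] [NP [NP [Det the] [N poet]] [RelC [Rel who] [VP [V observed] [NP [Pron he]]]]]] [VP [VP [V photographed] [NP [Det that] [N scope]]] [PP [P above] [NP [Pron he]]]]]
The difference turns on whether NP → NP PP is used at the relevant span, versus an alternative expansion of NP.

4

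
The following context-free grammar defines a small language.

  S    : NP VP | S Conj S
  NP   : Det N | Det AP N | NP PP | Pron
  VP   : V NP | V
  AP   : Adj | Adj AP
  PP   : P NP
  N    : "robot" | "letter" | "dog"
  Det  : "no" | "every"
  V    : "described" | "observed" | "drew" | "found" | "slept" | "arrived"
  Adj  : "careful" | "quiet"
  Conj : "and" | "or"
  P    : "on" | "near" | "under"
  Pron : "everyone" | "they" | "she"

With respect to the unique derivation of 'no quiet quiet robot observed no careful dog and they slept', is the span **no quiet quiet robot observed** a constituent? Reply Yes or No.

No

[S [S [NP [Det no] [AP [Adj quiet] [AP [Adj quiet]]] [N robot]] [VP [V observed] [NP [Det no] [AP [Adj careful]] [N dog]]]] [Conj and] [S [NP [Pron they]] [VP [V slept]]]]
The smallest constituent containing 'no quiet quiet robot observed' is the S spanning 'no quiet quiet robot observed no careful dog'; no single node in the tree dominates exactly the given words.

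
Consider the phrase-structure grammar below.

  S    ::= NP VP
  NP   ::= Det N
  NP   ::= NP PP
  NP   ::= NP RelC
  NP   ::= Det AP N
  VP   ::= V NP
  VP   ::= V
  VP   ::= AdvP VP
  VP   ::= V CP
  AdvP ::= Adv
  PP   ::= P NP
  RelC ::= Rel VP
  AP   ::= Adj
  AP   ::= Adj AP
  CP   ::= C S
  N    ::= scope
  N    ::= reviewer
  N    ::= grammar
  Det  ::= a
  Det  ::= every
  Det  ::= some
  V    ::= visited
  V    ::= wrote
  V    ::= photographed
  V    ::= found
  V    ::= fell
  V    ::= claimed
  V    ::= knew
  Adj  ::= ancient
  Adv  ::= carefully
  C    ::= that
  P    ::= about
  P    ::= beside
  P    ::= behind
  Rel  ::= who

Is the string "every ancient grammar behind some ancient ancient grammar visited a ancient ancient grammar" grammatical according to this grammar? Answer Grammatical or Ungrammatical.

[S [NP [NP [Det every] [AP [Adj ancient]] [N grammar]] [PP [P behind] [NP [Det some] [AP [Adj ancient] [AP [Adj ancient]]] [N grammar]]]] [VP [V visited] [NP [Det a] [AP [Adj ancient] [AP [Adj ancient]]] [N grammar]]]]
The bracketing above is licensed at every node by one of the given productions, with S at the root.

Grammatical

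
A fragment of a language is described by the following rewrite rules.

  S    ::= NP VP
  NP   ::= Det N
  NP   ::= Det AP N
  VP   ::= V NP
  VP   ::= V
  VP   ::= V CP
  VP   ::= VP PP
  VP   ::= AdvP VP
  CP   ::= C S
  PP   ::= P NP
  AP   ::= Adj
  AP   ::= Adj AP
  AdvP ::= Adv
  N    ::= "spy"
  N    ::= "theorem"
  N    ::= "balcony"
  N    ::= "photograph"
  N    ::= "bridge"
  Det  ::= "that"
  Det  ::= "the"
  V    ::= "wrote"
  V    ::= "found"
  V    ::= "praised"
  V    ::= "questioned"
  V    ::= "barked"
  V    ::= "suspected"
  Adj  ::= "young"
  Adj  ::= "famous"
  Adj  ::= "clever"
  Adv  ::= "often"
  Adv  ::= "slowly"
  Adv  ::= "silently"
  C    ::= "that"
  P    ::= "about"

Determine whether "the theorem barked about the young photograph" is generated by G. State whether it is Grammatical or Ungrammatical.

Grammatical

[S [NP [Det the] [N theorem]] [VP [VP [V barked]] [PP [P about] [NP [Det the] [AP [Adj young]] [N photograph]]]]]
Every word is introduced by a lexical rule and the phrasal rules combine the resulting categories into a single S.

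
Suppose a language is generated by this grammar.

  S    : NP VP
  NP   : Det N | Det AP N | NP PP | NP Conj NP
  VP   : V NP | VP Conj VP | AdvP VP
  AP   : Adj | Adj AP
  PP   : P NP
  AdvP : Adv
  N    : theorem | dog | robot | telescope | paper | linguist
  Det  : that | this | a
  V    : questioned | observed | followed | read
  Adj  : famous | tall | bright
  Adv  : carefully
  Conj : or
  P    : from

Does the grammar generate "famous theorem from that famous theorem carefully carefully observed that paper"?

For S → NP VP, no prefix of the string parses as an NP.

Ungrammatical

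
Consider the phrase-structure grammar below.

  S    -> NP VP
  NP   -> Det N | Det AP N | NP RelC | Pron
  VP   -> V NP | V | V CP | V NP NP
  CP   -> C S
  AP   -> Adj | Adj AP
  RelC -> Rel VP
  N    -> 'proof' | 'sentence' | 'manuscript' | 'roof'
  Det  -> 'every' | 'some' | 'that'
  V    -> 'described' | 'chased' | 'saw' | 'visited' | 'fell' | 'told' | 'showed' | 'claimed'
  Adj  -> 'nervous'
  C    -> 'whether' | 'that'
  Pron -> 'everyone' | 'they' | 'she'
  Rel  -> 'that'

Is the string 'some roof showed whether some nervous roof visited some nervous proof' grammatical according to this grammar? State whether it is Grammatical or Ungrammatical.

[S [NP [Det some] [N roof]] [VP [V showed] [CP [C whether] [S [NP [Det some] [AP [Adj nervous]] [N roof]] [VP [V visited] [NP [Det some] [AP [Adj nervous]] [N proof]]]]]]]
Each bracket corresponds to one application of a listed rule, so the string is derivable from S.

Grammatical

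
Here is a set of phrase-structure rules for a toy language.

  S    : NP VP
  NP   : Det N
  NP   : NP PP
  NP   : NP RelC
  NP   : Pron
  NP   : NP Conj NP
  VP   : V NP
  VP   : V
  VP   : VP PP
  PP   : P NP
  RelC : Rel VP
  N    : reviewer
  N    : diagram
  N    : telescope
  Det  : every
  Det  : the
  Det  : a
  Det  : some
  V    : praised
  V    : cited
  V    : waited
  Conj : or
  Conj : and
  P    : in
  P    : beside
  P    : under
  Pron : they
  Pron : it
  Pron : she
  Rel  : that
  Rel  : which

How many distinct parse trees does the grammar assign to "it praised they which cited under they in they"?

Two of the 9 distinct bracketings:
[S [NP [Pron it]] [VP [V praised] [NP [NP [NP [Pron they]] [RelC [Rel which] [VP [V cited]]]] [PP [P under] [NP [NP [Pron they]] [PP [P in] [NP [Pron they]]]]]]]]
[S [NP [Pron it]] [VP [V praised] [NP [NP [NP [NP [Pron they]] [RelC [Rel which] [VP [V cited]]]] [PP [P under] [NP [Pron they]]]] [PP [P in] [NP [Pron they]]]]]]
The trees differ in how a recursive rule is bracketed over the same span.

9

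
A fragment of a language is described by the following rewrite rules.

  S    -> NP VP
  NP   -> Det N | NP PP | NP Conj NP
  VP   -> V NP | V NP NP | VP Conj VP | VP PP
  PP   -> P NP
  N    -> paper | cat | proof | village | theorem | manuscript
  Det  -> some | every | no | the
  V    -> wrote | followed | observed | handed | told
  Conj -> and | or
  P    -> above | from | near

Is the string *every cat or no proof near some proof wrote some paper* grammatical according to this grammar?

Grammatical

[S [NP [NP [NP [Det every] [N cat]] [Conj or] [NP [Det no] [N proof]]] [PP [P near] [NP [Det some] [N proof]]]] [VP [V wrote] [NP [Det some] [N paper]]]]
Each bracket corresponds to one application of a listed rule, so the string is derivable from S.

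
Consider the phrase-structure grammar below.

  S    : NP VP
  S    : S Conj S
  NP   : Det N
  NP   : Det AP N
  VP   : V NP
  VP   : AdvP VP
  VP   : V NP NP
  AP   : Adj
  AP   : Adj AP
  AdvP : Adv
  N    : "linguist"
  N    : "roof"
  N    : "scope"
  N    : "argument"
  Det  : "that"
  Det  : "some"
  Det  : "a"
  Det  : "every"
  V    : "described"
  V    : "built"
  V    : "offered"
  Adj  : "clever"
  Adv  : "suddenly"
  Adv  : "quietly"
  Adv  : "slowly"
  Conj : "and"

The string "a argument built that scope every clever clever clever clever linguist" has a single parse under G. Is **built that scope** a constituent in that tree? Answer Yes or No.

No

[S [NP [Det a] [N argument]] [VP [V built] [NP [Det that] [N scope]] [NP [Det every] [AP [Adj clever] [AP [Adj clever] [AP [Adj clever] [AP [Adj clever]]]]] [N linguist]]]]
The smallest constituent containing 'built that scope' is the VP spanning 'built that scope every clever clever clever clever linguist'; no single node in the tree dominates exactly the given words.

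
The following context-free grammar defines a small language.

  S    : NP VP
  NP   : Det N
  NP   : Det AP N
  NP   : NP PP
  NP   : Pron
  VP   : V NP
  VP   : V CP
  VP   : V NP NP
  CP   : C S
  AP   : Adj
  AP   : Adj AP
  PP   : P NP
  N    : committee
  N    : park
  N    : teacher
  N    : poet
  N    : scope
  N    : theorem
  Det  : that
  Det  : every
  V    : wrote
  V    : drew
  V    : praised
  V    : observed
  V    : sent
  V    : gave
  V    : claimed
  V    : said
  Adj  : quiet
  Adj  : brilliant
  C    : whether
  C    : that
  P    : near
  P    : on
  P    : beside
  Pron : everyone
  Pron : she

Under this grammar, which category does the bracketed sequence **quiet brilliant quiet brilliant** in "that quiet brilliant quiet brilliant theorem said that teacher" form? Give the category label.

AP

S
  NP
    Det: that
    AP
      Adj: quiet
      AP
        Adj: brilliant
        AP
          Adj: quiet
          AP
            Adj: brilliant
    N: theorem
  VP
    V: said
    NP
      Det: that
      N: teacher
The span 'quiet brilliant quiet brilliant' is the AP node built by AP → Adj AP.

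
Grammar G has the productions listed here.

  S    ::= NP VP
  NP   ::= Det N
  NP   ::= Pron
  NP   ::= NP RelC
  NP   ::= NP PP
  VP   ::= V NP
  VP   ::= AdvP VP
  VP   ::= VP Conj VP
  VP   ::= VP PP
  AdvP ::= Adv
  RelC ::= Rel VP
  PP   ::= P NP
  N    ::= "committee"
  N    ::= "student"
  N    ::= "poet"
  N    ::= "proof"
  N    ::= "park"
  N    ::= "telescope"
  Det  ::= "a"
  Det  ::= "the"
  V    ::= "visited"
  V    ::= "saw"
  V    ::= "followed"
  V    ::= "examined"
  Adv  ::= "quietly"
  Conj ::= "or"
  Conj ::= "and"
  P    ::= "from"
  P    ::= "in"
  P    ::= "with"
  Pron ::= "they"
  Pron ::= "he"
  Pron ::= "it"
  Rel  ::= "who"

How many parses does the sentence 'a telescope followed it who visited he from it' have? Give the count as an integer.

Two of the 4 distinct bracketings:
[S [NP [Det a] [N telescope]] [VP [V followed] [NP [NP [Pron it]] [RelC [Rel who] [VP [V visited] [NP [NP [Pron he]] [PP [P from] [NP [Pron it]]]]]]]]]
[S [NP [Det a] [N telescope]] [VP [V followed] [NP [NP [Pron it]] [RelC [Rel who] [VP [VP [V visited] [NP [Pron he]]] [PP [P from] [NP [Pron it]]]]]]]]
The difference turns on whether NP → NP PP is used at the relevant span, versus an alternative expansion of NP.

4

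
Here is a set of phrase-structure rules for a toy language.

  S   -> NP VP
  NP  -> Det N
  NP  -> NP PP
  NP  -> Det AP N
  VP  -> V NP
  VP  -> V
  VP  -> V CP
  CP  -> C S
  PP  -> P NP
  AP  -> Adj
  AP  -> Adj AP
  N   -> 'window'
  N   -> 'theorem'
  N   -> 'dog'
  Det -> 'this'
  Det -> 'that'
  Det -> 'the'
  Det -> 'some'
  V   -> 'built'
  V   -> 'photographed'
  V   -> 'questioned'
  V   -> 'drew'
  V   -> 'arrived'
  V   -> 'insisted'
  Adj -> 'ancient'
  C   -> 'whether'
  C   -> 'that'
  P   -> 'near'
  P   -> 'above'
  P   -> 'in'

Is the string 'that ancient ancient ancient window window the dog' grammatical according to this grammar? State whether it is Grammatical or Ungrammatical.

Ungrammatical

An N word can never sit immediately before an N word in any string this grammar generates, so the substring 'window window' rules out a derivation.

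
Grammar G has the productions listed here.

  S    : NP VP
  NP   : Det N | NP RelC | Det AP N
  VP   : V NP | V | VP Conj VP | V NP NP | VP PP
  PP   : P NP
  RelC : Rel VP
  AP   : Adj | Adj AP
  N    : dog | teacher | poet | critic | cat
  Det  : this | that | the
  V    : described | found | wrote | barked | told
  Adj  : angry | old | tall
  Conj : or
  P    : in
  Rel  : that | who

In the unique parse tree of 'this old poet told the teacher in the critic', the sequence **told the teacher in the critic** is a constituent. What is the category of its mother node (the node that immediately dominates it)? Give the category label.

S
  NP
    Det: this
    AP
      Adj: old
    N: poet
  VP
    VP
      V: told
      NP
        Det: the
        N: teacher
    PP
      P: in
      NP
        Det: the
        N: critic
The span 'told the teacher in the critic' is the VP node built by VP → VP PP.
Its mother is the S built by S → NP VP.

S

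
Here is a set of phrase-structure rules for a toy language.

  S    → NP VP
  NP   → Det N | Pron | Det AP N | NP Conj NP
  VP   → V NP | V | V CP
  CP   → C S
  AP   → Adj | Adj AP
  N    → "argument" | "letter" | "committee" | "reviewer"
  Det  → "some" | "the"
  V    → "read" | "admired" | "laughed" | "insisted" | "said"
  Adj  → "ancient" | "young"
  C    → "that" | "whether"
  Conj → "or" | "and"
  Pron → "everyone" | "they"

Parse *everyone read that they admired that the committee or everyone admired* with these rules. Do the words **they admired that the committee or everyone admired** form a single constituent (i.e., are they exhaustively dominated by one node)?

Yes

[S [NP [Pron everyone]] [VP [V read] [CP [C that] [S [NP [Pron they]] [VP [V admired] [CP [C that] [S [NP [NP [Det the] [N committee]] [Conj or] [NP [Pron everyone]]] [VP [V admired]]]]]]]]]
The words 'they admired that the committee or everyone admired' are exhaustively dominated by a single S node (built by S → NP VP), so they form a constituent.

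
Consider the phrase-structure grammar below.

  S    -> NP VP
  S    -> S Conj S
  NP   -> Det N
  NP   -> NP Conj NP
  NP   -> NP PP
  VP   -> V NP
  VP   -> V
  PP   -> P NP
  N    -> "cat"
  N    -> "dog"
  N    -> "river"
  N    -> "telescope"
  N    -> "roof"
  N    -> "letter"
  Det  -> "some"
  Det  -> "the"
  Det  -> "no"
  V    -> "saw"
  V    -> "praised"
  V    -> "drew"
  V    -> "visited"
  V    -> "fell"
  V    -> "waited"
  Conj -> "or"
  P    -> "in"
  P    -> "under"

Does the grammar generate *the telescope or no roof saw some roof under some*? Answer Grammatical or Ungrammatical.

For S → NP VP, every NP-prefix leaves a non-VP remainder: after 'the telescope' the remainder is not a VP; after 'the telescope or no roof' the remainder is not a VP. The alternative S rule S → S Conj S likewise has no satisfying split.

Ungrammatical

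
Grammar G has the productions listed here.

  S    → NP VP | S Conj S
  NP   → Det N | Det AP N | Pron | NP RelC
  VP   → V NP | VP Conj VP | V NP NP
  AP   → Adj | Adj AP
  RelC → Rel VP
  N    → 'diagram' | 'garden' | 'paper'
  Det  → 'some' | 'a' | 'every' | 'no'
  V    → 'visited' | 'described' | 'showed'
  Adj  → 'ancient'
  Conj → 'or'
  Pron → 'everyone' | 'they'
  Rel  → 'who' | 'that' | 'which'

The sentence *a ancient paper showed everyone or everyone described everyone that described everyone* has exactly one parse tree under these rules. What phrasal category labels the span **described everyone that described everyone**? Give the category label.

[S [S [NP [Det a] [AP [Adj ancient]] [N paper]] [VP [V showed] [NP [Pron everyone]]]] [Conj or] [S [NP [Pron everyone]] [VP [V described] [NP [NP [Pron everyone]] [RelC [Rel that] [VP [V described] [NP [Pron everyone]]]]]]]]
The span 'described everyone that described everyone' is the VP node built by VP → V NP.

VP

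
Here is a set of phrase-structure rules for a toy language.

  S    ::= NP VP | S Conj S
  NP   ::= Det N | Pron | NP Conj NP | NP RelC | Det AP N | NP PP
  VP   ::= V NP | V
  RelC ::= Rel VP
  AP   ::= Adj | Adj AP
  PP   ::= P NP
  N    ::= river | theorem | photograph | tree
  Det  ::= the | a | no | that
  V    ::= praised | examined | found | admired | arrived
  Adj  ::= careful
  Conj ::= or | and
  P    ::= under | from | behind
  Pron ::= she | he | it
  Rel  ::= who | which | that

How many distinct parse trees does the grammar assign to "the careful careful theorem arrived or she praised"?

[S [S [NP [Det the] [AP [Adj careful] [AP [Adj careful]]] [N theorem]] [VP [V arrived]]] [Conj or] [S [NP [Pron she]] [VP [V praised]]]]
No rule offers an alternative attachment or grouping for any span, so this is the only derivation.

1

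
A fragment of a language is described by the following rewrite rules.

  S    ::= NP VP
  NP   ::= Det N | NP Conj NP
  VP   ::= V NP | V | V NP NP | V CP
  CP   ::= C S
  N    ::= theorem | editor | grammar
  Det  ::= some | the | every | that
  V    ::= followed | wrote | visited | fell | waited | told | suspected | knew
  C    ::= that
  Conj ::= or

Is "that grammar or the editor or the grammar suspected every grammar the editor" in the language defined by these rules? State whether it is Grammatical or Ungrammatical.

Grammatical

[S [NP [NP [Det that] [N grammar]] [Conj or] [NP [NP [Det the] [N editor]] [Conj or] [NP [Det the] [N grammar]]]] [VP [V suspected] [NP [Det every] [N grammar]] [NP [Det the] [N editor]]]]
Every word is introduced by a lexical rule and the phrasal rules combine the resulting categories into a single S.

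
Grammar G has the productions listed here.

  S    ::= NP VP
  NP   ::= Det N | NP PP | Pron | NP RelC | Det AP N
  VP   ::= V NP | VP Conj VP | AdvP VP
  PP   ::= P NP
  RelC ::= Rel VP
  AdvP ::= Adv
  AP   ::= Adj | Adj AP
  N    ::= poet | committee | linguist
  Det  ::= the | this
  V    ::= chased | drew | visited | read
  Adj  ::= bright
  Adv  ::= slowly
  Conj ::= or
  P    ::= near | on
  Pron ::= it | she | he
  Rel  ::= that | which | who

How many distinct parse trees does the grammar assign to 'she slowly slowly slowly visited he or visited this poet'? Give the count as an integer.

4

Two of the 4 distinct bracketings:
[S [NP [Pron she]] [VP [VP [AdvP [Adv slowly]] [VP [AdvP [Adv slowly]] [VP [AdvP [Adv slowly]] [VP [V visited] [NP [Pron he]]]]]] [Conj or] [VP [V visited] [NP [Det this] [N poet]]]]]
[S [NP [Pron she]] [VP [AdvP [Adv slowly]] [VP [VP [AdvP [Adv slowly]] [VP [AdvP [Adv slowly]] [VP [V visited] [NP [Pron he]]]]] [Conj or] [VP [V visited] [NP [Det this] [N poet]]]]]]
The trees differ in how a recursive rule is bracketed over the same span.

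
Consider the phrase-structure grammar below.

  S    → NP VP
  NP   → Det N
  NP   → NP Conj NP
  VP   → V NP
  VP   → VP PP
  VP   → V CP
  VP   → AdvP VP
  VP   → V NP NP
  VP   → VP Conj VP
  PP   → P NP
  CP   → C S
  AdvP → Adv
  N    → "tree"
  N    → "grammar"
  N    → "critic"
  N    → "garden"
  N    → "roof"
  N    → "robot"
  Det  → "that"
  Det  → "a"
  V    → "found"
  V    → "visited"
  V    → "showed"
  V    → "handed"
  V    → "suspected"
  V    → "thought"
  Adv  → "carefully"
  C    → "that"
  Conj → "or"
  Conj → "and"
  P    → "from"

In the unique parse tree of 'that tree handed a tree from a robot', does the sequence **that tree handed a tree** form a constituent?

No

[S [NP [Det that] [N tree]] [VP [VP [V handed] [NP [Det a] [N tree]]] [PP [P from] [NP [Det a] [N robot]]]]]
The smallest constituent containing 'that tree handed a tree' is the S spanning 'that tree handed a tree from a robot'; no single node in the tree dominates exactly the given words.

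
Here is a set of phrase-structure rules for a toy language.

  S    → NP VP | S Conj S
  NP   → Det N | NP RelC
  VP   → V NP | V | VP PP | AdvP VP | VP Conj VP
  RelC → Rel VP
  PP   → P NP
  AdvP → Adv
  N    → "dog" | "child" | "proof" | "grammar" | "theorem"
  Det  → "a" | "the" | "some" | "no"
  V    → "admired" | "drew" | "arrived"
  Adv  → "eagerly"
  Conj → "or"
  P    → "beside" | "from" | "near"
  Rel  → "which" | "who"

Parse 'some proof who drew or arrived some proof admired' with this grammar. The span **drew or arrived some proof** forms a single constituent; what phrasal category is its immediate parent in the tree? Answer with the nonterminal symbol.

RelC

S
  NP
    NP
      Det: some
      N: proof
    RelC
      Rel: who
      VP
        VP
          V: drew
        Conj: or
        VP
          V: arrived
          NP
            Det: some
            N: proof
  VP
    V: admired
The span 'drew or arrived some proof' is the VP node built by VP → VP Conj VP.
Its mother is the RelC built by RelC → Rel VP.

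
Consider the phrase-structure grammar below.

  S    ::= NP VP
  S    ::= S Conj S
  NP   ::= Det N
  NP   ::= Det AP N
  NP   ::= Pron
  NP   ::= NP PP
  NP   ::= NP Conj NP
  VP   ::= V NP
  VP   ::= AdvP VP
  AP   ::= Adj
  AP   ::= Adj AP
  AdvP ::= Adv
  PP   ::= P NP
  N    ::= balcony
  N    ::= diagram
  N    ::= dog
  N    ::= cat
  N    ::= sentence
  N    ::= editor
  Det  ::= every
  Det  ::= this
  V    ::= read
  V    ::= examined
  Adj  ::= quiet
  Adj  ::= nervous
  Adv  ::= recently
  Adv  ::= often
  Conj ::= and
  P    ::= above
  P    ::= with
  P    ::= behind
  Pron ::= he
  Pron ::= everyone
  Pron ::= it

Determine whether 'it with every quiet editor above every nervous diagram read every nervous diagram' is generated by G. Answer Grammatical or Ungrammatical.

Grammatical

[S [NP [NP [Pron it]] [PP [P with] [NP [NP [Det every] [AP [Adj quiet]] [N editor]] [PP [P above] [NP [Det every] [AP [Adj nervous]] [N diagram]]]]]] [VP [V read] [NP [Det every] [AP [Adj nervous]] [N diagram]]]]
Every word is introduced by a lexical rule and the phrasal rules combine the resulting categories into a single S.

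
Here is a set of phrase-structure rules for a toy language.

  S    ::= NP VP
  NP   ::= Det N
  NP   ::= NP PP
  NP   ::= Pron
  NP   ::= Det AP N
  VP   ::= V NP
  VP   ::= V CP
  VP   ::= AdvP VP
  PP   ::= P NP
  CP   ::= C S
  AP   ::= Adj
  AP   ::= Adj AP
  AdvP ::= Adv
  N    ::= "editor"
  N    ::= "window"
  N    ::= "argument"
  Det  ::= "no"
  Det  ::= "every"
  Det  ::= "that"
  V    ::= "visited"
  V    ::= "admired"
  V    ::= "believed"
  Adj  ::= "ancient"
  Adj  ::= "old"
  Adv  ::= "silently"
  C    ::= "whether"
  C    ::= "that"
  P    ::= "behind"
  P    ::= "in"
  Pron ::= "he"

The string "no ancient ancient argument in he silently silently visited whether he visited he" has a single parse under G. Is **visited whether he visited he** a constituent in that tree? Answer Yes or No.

Yes

[S [NP [NP [Det no] [AP [Adj ancient] [AP [Adj ancient]]] [N argument]] [PP [P in] [NP [Pron he]]]] [VP [AdvP [Adv silently]] [VP [AdvP [Adv silently]] [VP [V visited] [CP [C whether] [S [NP [Pron he]] [VP [V visited] [NP [Pron he]]]]]]]]]
The words 'visited whether he visited he' are exhaustively dominated by a single VP node (built by VP → V CP), so they form a constituent.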